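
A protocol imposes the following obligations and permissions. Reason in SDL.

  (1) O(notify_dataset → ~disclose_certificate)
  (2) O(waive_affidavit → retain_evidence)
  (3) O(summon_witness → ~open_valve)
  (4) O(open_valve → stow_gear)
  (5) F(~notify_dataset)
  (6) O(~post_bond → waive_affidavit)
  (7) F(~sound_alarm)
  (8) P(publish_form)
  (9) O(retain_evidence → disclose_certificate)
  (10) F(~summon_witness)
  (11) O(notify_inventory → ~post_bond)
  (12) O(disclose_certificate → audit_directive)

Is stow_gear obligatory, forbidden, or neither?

Premise 4 is O(open_valve → stow_gear), but O(open_valve) is not derivable from the premises, so it does not yield O(stow_gear).
No premise or chain of K-axiom applications forces O(stow_gear), and none forces O(~stow_gear). So stow_gear is neither obligatory nor forbidden under these norms.

Neither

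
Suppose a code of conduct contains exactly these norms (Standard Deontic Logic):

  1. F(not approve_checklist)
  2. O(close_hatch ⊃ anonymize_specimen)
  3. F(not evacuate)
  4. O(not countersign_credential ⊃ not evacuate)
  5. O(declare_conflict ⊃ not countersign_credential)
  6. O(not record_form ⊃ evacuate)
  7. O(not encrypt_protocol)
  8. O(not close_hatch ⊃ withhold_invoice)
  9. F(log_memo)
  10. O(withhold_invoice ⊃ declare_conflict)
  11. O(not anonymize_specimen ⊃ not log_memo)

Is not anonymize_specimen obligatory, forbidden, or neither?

Premise 3, F(not evacuate), is equivalent to O(evacuate).
Premise 4 is O(not countersign_credential ⊃ not evacuate); contrapositively O(evacuate ⊃ countersign_credential). Since O(evacuate) holds, K gives O(countersign_credential).
The contrapositive of premise 5 (O(declare_conflict ⊃ not countersign_credential)) is O(countersign_credential ⊃ not declare_conflict), and O(countersign_credential) is already established, so O(not declare_conflict).
Premise 10 is O(withhold_invoice ⊃ declare_conflict); contrapositively O(not declare_conflict ⊃ not withhold_invoice). Since O(not declare_conflict) holds, K gives O(not withhold_invoice).
Premise 8 is O(not close_hatch ⊃ withhold_invoice); contrapositively O(not withhold_invoice ⊃ close_hatch). Since O(not withhold_invoice) holds, K gives O(close_hatch).
With premise 2, O(close_hatch ⊃ anonymize_specimen), the K-axiom yields O(anonymize_specimen).
Premises 1, 6, 7, 9, 11 do not contribute to this derivation.
Thus O(anonymize_specimen), which is F(not anonymize_specimen): not anonymize_specimen is forbidden.

Forbidden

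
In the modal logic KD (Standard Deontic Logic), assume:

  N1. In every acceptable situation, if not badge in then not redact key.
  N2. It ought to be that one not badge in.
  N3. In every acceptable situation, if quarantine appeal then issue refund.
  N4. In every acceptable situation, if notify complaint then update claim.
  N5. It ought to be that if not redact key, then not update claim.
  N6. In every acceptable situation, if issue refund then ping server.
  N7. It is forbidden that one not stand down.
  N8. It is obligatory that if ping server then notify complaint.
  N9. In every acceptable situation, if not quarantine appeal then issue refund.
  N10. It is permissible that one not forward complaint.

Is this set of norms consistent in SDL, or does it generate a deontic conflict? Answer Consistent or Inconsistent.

Inconsistent

Premises 3 and 9 cover both cases: O(quarantine_appeal → issue_refund) and O(¬quarantine_appeal → issue_refund). Since quarantine_appeal ∨ ¬quarantine_appeal is a tautology, O(issue_refund) follows.
Premise 6 is O(issue_refund → ping_server); since O(issue_refund), deontic closure gives O(ping_server).
With premise 8, O(ping_server → notify_complaint), the K-axiom yields O(notify_complaint).
With premise 4, O(notify_complaint → update_claim), the K-axiom yields O(update_claim).
Premise 5, O(¬redact_key → ¬update_claim), contraposes to O(update_claim → redact_key); with O(update_claim) we get O(redact_key).
Premise 1, O(¬badge_in → ¬redact_key), contraposes to O(redact_key → badge_in); with O(redact_key) we get O(badge_in).
But premise 2 directly asserts O(¬badge_in).
We now have both O(badge_in) and O(¬badge_in) — badge_in is simultaneously obligatory and forbidden, violating the D-axiom.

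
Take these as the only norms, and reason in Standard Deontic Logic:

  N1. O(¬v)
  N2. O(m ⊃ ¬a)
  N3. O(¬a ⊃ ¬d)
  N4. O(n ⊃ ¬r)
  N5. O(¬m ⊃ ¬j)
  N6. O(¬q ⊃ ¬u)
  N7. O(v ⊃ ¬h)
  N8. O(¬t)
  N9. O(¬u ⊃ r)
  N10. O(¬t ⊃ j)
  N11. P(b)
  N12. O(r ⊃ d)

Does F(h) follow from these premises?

No

Premise 7 is O(v ⊃ ¬h), but O(v) is not derivable from the premises, so it does not yield O(¬h).
No other premise forces O(¬h). An ideal world satisfying every premise can still have h true, so F(h) is not derivable.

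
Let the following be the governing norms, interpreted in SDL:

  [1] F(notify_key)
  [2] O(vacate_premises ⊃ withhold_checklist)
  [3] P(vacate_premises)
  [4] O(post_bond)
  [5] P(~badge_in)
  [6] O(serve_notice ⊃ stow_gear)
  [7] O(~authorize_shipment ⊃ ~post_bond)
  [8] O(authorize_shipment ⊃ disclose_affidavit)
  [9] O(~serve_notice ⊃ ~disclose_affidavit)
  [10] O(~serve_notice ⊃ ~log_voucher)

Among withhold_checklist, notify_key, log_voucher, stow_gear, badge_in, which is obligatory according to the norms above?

From premise 4 we have O(post_bond).
The contrapositive of premise 7 (O(~authorize_shipment ⊃ ~post_bond)) is O(post_bond ⊃ authorize_shipment), and O(post_bond) is already established, so O(authorize_shipment).
From O(authorize_shipment) and premise 8, O(authorize_shipment ⊃ disclose_affidavit), we obtain O(disclose_affidavit).
Premise 9 is O(~serve_notice ⊃ ~disclose_affidavit); contrapositively O(disclose_affidavit ⊃ serve_notice). Since O(disclose_affidavit) holds, K gives O(serve_notice).
Premise 6 is O(serve_notice ⊃ stow_gear); since O(serve_notice), deontic closure gives O(stow_gear).
So O(stow_gear) holds — stow_gear is obligatory. None of the other listed options is made obligatory by any chain of premises.

stow_gear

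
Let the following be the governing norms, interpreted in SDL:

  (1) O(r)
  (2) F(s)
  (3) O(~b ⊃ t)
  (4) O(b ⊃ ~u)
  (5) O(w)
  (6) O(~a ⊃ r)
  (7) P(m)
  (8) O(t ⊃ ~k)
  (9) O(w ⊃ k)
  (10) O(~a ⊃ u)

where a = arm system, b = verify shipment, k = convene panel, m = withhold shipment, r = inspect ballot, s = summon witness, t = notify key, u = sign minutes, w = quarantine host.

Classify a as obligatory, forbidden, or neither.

Obligatory

Premise 5 states O(w) outright.
With premise 9, O(w ⊃ k), the K-axiom yields O(k).
The contrapositive of premise 8 (O(t ⊃ ~k)) is O(k ⊃ ~t), and O(k) is already established, so O(~t).
Premise 3, O(~b ⊃ t), contraposes to O(~t ⊃ b); with O(~t) we get O(b).
Applying K to premise 4 (O(b ⊃ ~u)) and O(b) yields O(~u).
Premise 10 is O(~a ⊃ u); contrapositively O(~u ⊃ a). Since O(~u) holds, K gives O(a).
Premises 1, 2, 6, 7 do not contribute to this derivation.
Hence a is obligatory.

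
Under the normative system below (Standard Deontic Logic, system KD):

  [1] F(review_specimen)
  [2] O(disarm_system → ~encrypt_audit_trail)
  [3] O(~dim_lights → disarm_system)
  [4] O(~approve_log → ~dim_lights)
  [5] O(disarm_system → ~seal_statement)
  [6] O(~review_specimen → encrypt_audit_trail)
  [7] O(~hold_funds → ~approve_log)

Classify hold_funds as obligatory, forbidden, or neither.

Obligatory

Premise 1 is F(review_specimen), i.e. O(~review_specimen).
From O(~review_specimen) and premise 6, O(~review_specimen → encrypt_audit_trail), we obtain O(encrypt_audit_trail).
The contrapositive of premise 2 (O(disarm_system → ~encrypt_audit_trail)) is O(encrypt_audit_trail → ~disarm_system), and O(encrypt_audit_trail) is already established, so O(~disarm_system).
The contrapositive of premise 3 (O(~dim_lights → disarm_system)) is O(~disarm_system → dim_lights), and O(~disarm_system) is already established, so O(dim_lights).
Premise 4 is O(~approve_log → ~dim_lights); contrapositively O(dim_lights → approve_log). Since O(dim_lights) holds, K gives O(approve_log).
Premise 7, O(~hold_funds → ~approve_log), contraposes to O(approve_log → hold_funds); with O(approve_log) we get O(hold_funds).
Premise 5 does not contribute to this derivation.
Hence hold_funds is obligatory.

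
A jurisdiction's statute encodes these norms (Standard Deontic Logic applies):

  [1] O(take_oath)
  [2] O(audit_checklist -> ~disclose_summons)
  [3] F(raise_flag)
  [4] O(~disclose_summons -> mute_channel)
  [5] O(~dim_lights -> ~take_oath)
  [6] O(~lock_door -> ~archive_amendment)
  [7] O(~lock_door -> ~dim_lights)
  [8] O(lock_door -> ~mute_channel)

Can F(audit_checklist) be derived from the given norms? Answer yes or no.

Yes

From premise 1 we have O(take_oath).
Premise 5 is O(~dim_lights -> ~take_oath); contrapositively O(take_oath -> dim_lights). Since O(take_oath) holds, K gives O(dim_lights).
Premise 7 is O(~lock_door -> ~dim_lights); contrapositively O(dim_lights -> lock_door). Since O(dim_lights) holds, K gives O(lock_door).
From O(lock_door) and premise 8, O(lock_door -> ~mute_channel), we obtain O(~mute_channel).
Premise 4, O(~disclose_summons -> mute_channel), contraposes to O(~mute_channel -> disclose_summons); with O(~mute_channel) we get O(disclose_summons).
Premise 2, O(audit_checklist -> ~disclose_summons), contraposes to O(disclose_summons -> ~audit_checklist); with O(disclose_summons) we get O(~audit_checklist).
Premises 3, 6 do not contribute to this derivation.
So O(~audit_checklist) holds, i.e. F(audit_checklist). The claim follows.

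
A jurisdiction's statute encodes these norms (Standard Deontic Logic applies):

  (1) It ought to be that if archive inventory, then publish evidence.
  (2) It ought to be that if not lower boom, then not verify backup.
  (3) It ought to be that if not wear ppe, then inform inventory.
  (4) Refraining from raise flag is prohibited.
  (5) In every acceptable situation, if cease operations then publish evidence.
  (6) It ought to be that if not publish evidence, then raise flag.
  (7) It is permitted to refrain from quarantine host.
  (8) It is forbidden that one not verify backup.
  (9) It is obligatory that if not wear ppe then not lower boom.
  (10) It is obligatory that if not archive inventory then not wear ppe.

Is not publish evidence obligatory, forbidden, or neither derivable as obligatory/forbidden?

Premise 8, F(¬verify_backup), is equivalent to O(verify_backup).
Premise 2, O(¬lower_boom → ¬verify_backup), contraposes to O(verify_backup → lower_boom); with O(verify_backup) we get O(lower_boom).
Premise 9, O(¬wear_ppe → ¬lower_boom), contraposes to O(lower_boom → wear_ppe); with O(lower_boom) we get O(wear_ppe).
Premise 10 is O(¬archive_inventory → ¬wear_ppe); contrapositively O(wear_ppe → archive_inventory). Since O(wear_ppe) holds, K gives O(archive_inventory).
Premise 1 is O(archive_inventory → publish_evidence); since O(archive_inventory), deontic closure gives O(publish_evidence).
Premises 3, 4, 5, 6, 7 do not contribute to this derivation.
Thus O(publish_evidence), which is F(¬publish_evidence): ¬publish_evidence is forbidden.

Forbidden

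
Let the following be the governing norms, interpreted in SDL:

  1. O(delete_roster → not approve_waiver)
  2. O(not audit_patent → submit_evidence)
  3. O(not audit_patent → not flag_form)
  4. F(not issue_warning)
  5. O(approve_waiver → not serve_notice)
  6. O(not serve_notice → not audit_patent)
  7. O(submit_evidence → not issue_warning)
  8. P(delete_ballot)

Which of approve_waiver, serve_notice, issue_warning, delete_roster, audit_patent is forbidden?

F(not issue_warning) at premise 4 means O(issue_warning).
The contrapositive of premise 7 (O(submit_evidence → not issue_warning)) is O(issue_warning → not submit_evidence), and O(issue_warning) is already established, so O(not submit_evidence).
Premise 2 is O(not audit_patent → submit_evidence); contrapositively O(not submit_evidence → audit_patent). Since O(not submit_evidence) holds, K gives O(audit_patent).
Premise 6, O(not serve_notice → not audit_patent), contraposes to O(audit_patent → serve_notice); with O(audit_patent) we get O(serve_notice).
The contrapositive of premise 5 (O(approve_waiver → not serve_notice)) is O(serve_notice → not approve_waiver), and O(serve_notice) is already established, so O(not approve_waiver).
So O(not approve_waiver) holds, i.e. approve_waiver is forbidden. None of the other listed options is forbidden under the premises.

approve_waiver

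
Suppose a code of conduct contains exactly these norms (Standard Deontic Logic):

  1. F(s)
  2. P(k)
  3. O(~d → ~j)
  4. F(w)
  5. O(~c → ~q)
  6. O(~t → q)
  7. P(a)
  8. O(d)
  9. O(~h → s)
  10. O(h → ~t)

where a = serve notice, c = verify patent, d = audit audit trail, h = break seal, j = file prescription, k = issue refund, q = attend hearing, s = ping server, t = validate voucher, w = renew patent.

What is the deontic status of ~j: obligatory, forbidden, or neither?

Premise 3 is O(~d → ~j), but O(~d) is not derivable from the premises, so it does not yield O(~j).
No premise or chain of K-axiom applications forces O(~j), and none forces O(j). So ~j is neither obligatory nor forbidden under these norms.

Neither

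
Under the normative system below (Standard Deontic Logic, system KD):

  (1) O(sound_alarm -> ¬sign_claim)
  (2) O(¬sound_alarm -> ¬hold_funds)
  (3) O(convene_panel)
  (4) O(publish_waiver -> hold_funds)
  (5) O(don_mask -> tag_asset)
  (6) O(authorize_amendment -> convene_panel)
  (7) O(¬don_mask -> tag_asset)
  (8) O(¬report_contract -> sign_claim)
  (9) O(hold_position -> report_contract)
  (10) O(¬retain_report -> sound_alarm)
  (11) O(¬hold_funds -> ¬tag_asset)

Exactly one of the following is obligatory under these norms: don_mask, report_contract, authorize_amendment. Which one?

Premises 7 and 5 are O(¬don_mask -> tag_asset) and O(don_mask -> tag_asset); every ideal world satisfies ¬don_mask or don_mask, so in either case tag_asset holds — hence O(tag_asset).
The contrapositive of premise 11 (O(¬hold_funds -> ¬tag_asset)) is O(tag_asset -> hold_funds), and O(tag_asset) is already established, so O(hold_funds).
The contrapositive of premise 2 (O(¬sound_alarm -> ¬hold_funds)) is O(hold_funds -> sound_alarm), and O(hold_funds) is already established, so O(sound_alarm).
From O(sound_alarm) and premise 1, O(sound_alarm -> ¬sign_claim), we obtain O(¬sign_claim).
The contrapositive of premise 8 (O(¬report_contract -> sign_claim)) is O(¬sign_claim -> report_contract), and O(¬sign_claim) is already established, so O(report_contract).
So O(report_contract) holds — report_contract is obligatory. None of the other listed options is made obligatory by any chain of premises.

report_contract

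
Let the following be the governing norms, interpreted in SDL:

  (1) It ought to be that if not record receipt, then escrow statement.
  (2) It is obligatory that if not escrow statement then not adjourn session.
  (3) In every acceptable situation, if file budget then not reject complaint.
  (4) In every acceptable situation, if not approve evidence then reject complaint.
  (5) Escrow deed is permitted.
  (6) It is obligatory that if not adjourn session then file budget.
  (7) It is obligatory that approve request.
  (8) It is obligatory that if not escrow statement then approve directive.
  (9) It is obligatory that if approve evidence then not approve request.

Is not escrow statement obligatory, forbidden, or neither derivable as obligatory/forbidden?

Forbidden

Premise 7 gives O(approve_request).
Premise 9, O(approve_evidence → ¬approve_request), contraposes to O(approve_request → ¬approve_evidence); with O(approve_request) we get O(¬approve_evidence).
Applying K to premise 4 (O(¬approve_evidence → reject_complaint)) and O(¬approve_evidence) yields O(reject_complaint).
The contrapositive of premise 3 (O(file_budget → ¬reject_complaint)) is O(reject_complaint → ¬file_budget), and O(reject_complaint) is already established, so O(¬file_budget).
Premise 6 is O(¬adjourn_session → file_budget); contrapositively O(¬file_budget → adjourn_session). Since O(¬file_budget) holds, K gives O(adjourn_session).
The contrapositive of premise 2 (O(¬escrow_statement → ¬adjourn_session)) is O(adjourn_session → escrow_statement), and O(adjourn_session) is already established, so O(escrow_statement).
Premises 1, 5, 8 do not contribute to this derivation.
Thus O(escrow_statement), which is F(¬escrow_statement): ¬escrow_statement is forbidden.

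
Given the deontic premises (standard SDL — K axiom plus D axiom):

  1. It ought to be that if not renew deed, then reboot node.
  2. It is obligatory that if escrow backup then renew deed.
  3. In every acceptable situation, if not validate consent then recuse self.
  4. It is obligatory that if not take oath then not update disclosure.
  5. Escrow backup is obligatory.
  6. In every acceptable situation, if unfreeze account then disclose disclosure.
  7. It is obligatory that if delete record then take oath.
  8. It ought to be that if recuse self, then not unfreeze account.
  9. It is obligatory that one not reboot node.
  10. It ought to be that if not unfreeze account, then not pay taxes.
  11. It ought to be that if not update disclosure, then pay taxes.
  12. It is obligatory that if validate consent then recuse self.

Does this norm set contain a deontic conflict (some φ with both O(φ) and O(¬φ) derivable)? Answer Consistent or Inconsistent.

Consistent

Premise 1 is O(¬renew_deed → reboot_node), but O(¬renew_deed) is not derivable from the premises, so it does not yield O(reboot_node).
So O(reboot_node) is not derivable, and the apparent clash with O(¬reboot_node) does not arise.
A world satisfying every obligation exists (e.g. delete_record=false, disclose_disclosure=false, escrow_backup=true, pay_taxes=false, reboot_node=false, recuse_self=true, renew_deed=true, take_oath=true, unfreeze_account=false, update_disclosure=true, validate_consent=false); no atom is both obligatory and forbidden, so the set is consistent.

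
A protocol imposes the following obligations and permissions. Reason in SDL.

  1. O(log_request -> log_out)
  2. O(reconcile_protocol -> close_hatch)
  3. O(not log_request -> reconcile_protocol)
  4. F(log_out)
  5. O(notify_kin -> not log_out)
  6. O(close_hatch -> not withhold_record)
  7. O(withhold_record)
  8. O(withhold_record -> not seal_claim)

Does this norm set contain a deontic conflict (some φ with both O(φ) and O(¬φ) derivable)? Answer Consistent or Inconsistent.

Inconsistent

Premise 4 is F(log_out), i.e. O(not log_out).
Premise 1, O(log_request -> log_out), contraposes to O(not log_out -> not log_request); with O(not log_out) we get O(not log_request).
Applying K to premise 3 (O(not log_request -> reconcile_protocol)) and O(not log_request) yields O(reconcile_protocol).
Applying K to premise 2 (O(reconcile_protocol -> close_hatch)) and O(reconcile_protocol) yields O(close_hatch).
From O(close_hatch) and premise 6, O(close_hatch -> not withhold_record), we obtain O(not withhold_record).
However, premise 7 gives O(withhold_record).
We now have both O(not withhold_record) and O(withhold_record) — withhold_record is simultaneously obligatory and forbidden, violating the D-axiom.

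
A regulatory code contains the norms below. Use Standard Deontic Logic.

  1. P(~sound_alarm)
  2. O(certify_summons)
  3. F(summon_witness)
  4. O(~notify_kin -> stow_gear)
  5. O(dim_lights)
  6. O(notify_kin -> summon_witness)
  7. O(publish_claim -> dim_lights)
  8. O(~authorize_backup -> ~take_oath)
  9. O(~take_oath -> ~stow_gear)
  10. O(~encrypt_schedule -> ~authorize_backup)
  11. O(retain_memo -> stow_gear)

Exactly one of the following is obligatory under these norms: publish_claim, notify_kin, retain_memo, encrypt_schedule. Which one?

Premise 3 is F(summon_witness), i.e. O(~summon_witness).
The contrapositive of premise 6 (O(notify_kin -> summon_witness)) is O(~summon_witness -> ~notify_kin), and O(~summon_witness) is already established, so O(~notify_kin).
With premise 4, O(~notify_kin -> stow_gear), the K-axiom yields O(stow_gear).
Premise 9, O(~take_oath -> ~stow_gear), contraposes to O(stow_gear -> take_oath); with O(stow_gear) we get O(take_oath).
Premise 8 is O(~authorize_backup -> ~take_oath); contrapositively O(take_oath -> authorize_backup). Since O(take_oath) holds, K gives O(authorize_backup).
Premise 10 is O(~encrypt_schedule -> ~authorize_backup); contrapositively O(authorize_backup -> encrypt_schedule). Since O(authorize_backup) holds, K gives O(encrypt_schedule).
So O(encrypt_schedule) holds — encrypt_schedule is obligatory. None of the other listed options is made obligatory by any chain of premises.

encrypt_schedule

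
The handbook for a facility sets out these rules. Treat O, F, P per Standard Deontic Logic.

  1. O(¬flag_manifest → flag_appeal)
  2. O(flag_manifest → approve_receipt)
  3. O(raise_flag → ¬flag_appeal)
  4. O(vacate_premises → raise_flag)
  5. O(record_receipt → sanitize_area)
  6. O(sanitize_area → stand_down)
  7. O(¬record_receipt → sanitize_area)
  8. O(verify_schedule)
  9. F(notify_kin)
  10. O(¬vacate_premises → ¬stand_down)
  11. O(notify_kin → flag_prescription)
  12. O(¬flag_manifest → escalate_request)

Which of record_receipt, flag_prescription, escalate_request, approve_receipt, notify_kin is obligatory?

By case analysis on ¬record_receipt: premise 7 gives O(¬record_receipt → sanitize_area) and premise 5 gives O(record_receipt → sanitize_area), so O(sanitize_area) either way.
From O(sanitize_area) and premise 6, O(sanitize_area → stand_down), we obtain O(stand_down).
Premise 10 is O(¬vacate_premises → ¬stand_down); contrapositively O(stand_down → vacate_premises). Since O(stand_down) holds, K gives O(vacate_premises).
Premise 4 is O(vacate_premises → raise_flag); since O(vacate_premises), deontic closure gives O(raise_flag).
With premise 3, O(raise_flag → ¬flag_appeal), the K-axiom yields O(¬flag_appeal).
Premise 1, O(¬flag_manifest → flag_appeal), contraposes to O(¬flag_appeal → flag_manifest); with O(¬flag_appeal) we get O(flag_manifest).
Applying K to premise 2 (O(flag_manifest → approve_receipt)) and O(flag_manifest) yields O(approve_receipt).
So O(approve_receipt) holds — approve_receipt is obligatory. None of the other listed options is made obligatory by any chain of premises.

approve_receipt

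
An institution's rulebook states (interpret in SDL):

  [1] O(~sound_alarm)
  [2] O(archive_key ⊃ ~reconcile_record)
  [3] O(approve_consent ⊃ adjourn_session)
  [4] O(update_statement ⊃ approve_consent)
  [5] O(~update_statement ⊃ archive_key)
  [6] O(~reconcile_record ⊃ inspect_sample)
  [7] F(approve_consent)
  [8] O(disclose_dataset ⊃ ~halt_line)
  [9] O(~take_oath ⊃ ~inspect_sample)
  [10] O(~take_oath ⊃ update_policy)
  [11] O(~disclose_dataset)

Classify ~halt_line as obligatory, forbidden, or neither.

Premise 8 is O(disclose_dataset ⊃ ~halt_line), but O(disclose_dataset) is not derivable from the premises, so it does not yield O(~halt_line).
No premise or chain of K-axiom applications forces O(~halt_line), and none forces O(halt_line). So ~halt_line is neither obligatory nor forbidden under these norms.

Neither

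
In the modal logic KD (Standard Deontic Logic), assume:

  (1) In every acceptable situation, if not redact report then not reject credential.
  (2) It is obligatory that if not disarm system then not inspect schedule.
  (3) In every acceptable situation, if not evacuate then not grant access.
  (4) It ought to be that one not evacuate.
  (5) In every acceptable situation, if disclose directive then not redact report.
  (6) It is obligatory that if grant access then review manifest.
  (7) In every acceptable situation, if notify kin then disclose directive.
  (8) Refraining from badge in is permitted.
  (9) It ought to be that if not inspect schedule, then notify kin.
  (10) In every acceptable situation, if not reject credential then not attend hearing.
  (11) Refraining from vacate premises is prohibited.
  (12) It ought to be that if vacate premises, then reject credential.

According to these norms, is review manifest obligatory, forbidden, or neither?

Neither

Premise 6 is O(grant_access → review_manifest), but O(grant_access) is not derivable from the premises, so it does not yield O(review_manifest).
No premise or chain of K-axiom applications forces O(review_manifest), and none forces O(¬review_manifest). So review_manifest is neither obligatory nor forbidden under these norms.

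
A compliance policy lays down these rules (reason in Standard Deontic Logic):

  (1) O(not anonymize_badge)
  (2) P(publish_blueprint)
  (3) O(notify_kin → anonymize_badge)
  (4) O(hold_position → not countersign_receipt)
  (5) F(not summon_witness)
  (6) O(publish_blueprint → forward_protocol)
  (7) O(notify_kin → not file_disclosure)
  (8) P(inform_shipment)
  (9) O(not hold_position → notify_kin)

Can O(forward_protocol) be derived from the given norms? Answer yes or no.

Premise 6 is O(publish_blueprint → forward_protocol), but O(publish_blueprint) is not derivable from the premises (the permission P(publish_blueprint) asserts only not O(not publish_blueprint), not O(publish_blueprint)), so it does not yield O(forward_protocol).
No other premise forces O(forward_protocol). An ideal world satisfying every premise can still have forward_protocol false, so O(forward_protocol) is not derivable.

No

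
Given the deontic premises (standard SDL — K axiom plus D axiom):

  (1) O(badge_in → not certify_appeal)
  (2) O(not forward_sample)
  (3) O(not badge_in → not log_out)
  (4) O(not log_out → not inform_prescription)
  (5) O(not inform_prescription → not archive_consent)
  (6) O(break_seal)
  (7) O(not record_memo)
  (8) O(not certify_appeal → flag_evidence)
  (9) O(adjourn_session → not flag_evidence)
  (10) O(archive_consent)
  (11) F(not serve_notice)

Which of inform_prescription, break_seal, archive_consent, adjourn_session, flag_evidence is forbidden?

From premise 10 we have O(archive_consent).
Premise 5 is O(not inform_prescription → not archive_consent); contrapositively O(archive_consent → inform_prescription). Since O(archive_consent) holds, K gives O(inform_prescription).
The contrapositive of premise 4 (O(not log_out → not inform_prescription)) is O(inform_prescription → log_out), and O(inform_prescription) is already established, so O(log_out).
Premise 3 is O(not badge_in → not log_out); contrapositively O(log_out → badge_in). Since O(log_out) holds, K gives O(badge_in).
Premise 1 is O(badge_in → not certify_appeal); since O(badge_in), deontic closure gives O(not certify_appeal).
From O(not certify_appeal) and premise 8, O(not certify_appeal → flag_evidence), we obtain O(flag_evidence).
The contrapositive of premise 9 (O(adjourn_session → not flag_evidence)) is O(flag_evidence → not adjourn_session), and O(flag_evidence) is already established, so O(not adjourn_session).
So O(not adjourn_session) holds, i.e. adjourn_session is forbidden. None of the other listed options is forbidden under the premises.

adjourn_session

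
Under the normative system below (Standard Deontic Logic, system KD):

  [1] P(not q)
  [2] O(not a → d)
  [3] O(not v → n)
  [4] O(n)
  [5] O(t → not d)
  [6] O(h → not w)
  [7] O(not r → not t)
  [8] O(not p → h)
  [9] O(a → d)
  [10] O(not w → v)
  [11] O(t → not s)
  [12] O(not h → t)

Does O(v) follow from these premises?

By case analysis on a: premise 9 gives O(a → d) and premise 2 gives O(not a → d), so O(d) either way.
The contrapositive of premise 5 (O(t → not d)) is O(d → not t), and O(d) is already established, so O(not t).
Premise 12 is O(not h → t); contrapositively O(not t → h). Since O(not t) holds, K gives O(h).
With premise 6, O(h → not w), the K-axiom yields O(not w).
Premise 10 is O(not w → v); since O(not w), deontic closure gives O(v).
Premises 1, 3, 4, 7, 8, 11 do not contribute to this derivation.
So O(v) follows.

Yes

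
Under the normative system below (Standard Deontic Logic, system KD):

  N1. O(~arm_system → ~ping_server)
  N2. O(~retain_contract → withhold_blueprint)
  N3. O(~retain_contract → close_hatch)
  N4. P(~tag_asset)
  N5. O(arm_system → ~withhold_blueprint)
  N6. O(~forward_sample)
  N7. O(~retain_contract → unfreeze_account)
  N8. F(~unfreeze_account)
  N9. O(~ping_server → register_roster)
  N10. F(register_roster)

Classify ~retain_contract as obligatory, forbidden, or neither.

Forbidden

Premise 10 is F(register_roster), i.e. O(~register_roster).
Premise 9 is O(~ping_server → register_roster); contrapositively O(~register_roster → ping_server). Since O(~register_roster) holds, K gives O(ping_server).
The contrapositive of premise 1 (O(~arm_system → ~ping_server)) is O(ping_server → arm_system), and O(ping_server) is already established, so O(arm_system).
Applying K to premise 5 (O(arm_system → ~withhold_blueprint)) and O(arm_system) yields O(~withhold_blueprint).
The contrapositive of premise 2 (O(~retain_contract → withhold_blueprint)) is O(~withhold_blueprint → retain_contract), and O(~withhold_blueprint) is already established, so O(retain_contract).
Premises 3, 4, 6, 7, 8 do not contribute to this derivation.
Thus O(retain_contract), which is F(~retain_contract): ~retain_contract is forbidden.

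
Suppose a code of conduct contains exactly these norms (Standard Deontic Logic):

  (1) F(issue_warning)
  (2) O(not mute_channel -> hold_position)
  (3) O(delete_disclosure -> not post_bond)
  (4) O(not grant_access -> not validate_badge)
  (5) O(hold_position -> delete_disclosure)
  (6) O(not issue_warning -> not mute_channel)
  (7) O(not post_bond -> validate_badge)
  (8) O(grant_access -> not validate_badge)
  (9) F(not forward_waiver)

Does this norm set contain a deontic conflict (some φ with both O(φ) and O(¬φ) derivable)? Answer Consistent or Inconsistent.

Inconsistent

Premises 8 and 4 are O(grant_access -> not validate_badge) and O(not grant_access -> not validate_badge); every ideal world satisfies grant_access or not grant_access, so in either case not validate_badge holds — hence O(not validate_badge).
The contrapositive of premise 7 (O(not post_bond -> validate_badge)) is O(not validate_badge -> post_bond), and O(not validate_badge) is already established, so O(post_bond).
The contrapositive of premise 3 (O(delete_disclosure -> not post_bond)) is O(post_bond -> not delete_disclosure), and O(post_bond) is already established, so O(not delete_disclosure).
The contrapositive of premise 5 (O(hold_position -> delete_disclosure)) is O(not delete_disclosure -> not hold_position), and O(not delete_disclosure) is already established, so O(not hold_position).
The contrapositive of premise 2 (O(not mute_channel -> hold_position)) is O(not hold_position -> mute_channel), and O(not hold_position) is already established, so O(mute_channel).
The contrapositive of premise 6 (O(not issue_warning -> not mute_channel)) is O(mute_channel -> issue_warning), and O(mute_channel) is already established, so O(issue_warning).
However, F(issue_warning) at premise 1 amounts to O(not issue_warning).
We now have both O(issue_warning) and O(not issue_warning) — issue_warning is simultaneously obligatory and forbidden, violating the D-axiom.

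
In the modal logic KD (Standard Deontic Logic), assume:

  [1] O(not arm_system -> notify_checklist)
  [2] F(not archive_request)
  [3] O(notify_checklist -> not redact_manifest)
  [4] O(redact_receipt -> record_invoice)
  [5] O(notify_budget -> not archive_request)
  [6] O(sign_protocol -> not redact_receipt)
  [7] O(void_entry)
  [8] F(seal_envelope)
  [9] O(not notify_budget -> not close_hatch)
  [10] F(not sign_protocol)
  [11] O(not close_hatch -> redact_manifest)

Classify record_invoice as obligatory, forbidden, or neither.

Neither

Premise 4 is O(redact_receipt -> record_invoice), but O(redact_receipt) is not derivable from the premises, so it does not yield O(record_invoice).
No premise or chain of K-axiom applications forces O(record_invoice), and none forces O(not record_invoice). So record_invoice is neither obligatory nor forbidden under these norms.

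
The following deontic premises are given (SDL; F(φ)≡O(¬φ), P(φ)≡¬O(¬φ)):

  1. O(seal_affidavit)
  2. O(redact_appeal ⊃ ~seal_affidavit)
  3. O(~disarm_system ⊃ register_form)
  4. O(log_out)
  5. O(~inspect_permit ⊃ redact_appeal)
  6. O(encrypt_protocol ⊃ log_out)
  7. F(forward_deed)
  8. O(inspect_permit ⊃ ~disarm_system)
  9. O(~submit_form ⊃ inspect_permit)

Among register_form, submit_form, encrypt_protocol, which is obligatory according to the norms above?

register_form

From premise 1 we have O(seal_affidavit).
Premise 2, O(redact_appeal ⊃ ~seal_affidavit), contraposes to O(seal_affidavit ⊃ ~redact_appeal); with O(seal_affidavit) we get O(~redact_appeal).
The contrapositive of premise 5 (O(~inspect_permit ⊃ redact_appeal)) is O(~redact_appeal ⊃ inspect_permit), and O(~redact_appeal) is already established, so O(inspect_permit).
From O(inspect_permit) and premise 8, O(inspect_permit ⊃ ~disarm_system), we obtain O(~disarm_system).
With premise 3, O(~disarm_system ⊃ register_form), the K-axiom yields O(register_form).
So O(register_form) holds — register_form is obligatory. None of the other listed options is made obligatory by any chain of premises.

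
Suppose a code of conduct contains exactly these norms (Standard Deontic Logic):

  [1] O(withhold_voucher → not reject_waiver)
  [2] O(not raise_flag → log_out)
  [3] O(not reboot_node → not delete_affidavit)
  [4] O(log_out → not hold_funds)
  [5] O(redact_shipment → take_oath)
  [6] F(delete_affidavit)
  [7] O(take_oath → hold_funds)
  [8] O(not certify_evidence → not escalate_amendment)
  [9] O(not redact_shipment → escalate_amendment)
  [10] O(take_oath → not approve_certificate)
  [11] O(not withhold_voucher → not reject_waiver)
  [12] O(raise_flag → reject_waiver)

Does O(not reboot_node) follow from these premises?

No

Premise 3 is O(not reboot_node → not delete_affidavit); even if O(not delete_affidavit) held, inferring O(not reboot_node) would be affirming the consequent — invalid.
No other premise forces O(not reboot_node). An ideal world satisfying every premise can still have not reboot_node false, so O(not reboot_node) is not derivable.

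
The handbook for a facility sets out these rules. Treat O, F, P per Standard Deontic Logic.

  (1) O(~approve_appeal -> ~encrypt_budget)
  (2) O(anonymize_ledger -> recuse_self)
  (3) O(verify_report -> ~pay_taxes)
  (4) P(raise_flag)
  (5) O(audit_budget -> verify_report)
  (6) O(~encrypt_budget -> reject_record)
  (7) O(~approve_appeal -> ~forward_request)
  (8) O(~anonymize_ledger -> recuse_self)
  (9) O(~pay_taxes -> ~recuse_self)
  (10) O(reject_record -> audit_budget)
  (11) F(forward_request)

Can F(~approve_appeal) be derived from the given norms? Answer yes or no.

Yes

Premises 8 and 2 cover both cases: O(~anonymize_ledger -> recuse_self) and O(anonymize_ledger -> recuse_self). Since ~anonymize_ledger ∨ anonymize_ledger is a tautology, O(recuse_self) follows.
Premise 9, O(~pay_taxes -> ~recuse_self), contraposes to O(recuse_self -> pay_taxes); with O(recuse_self) we get O(pay_taxes).
The contrapositive of premise 3 (O(verify_report -> ~pay_taxes)) is O(pay_taxes -> ~verify_report), and O(pay_taxes) is already established, so O(~verify_report).
Premise 5, O(audit_budget -> verify_report), contraposes to O(~verify_report -> ~audit_budget); with O(~verify_report) we get O(~audit_budget).
Premise 10, O(reject_record -> audit_budget), contraposes to O(~audit_budget -> ~reject_record); with O(~audit_budget) we get O(~reject_record).
The contrapositive of premise 6 (O(~encrypt_budget -> reject_record)) is O(~reject_record -> encrypt_budget), and O(~reject_record) is already established, so O(encrypt_budget).
The contrapositive of premise 1 (O(~approve_appeal -> ~encrypt_budget)) is O(encrypt_budget -> approve_appeal), and O(encrypt_budget) is already established, so O(approve_appeal).
Premises 4, 7, 11 do not contribute to this derivation.
So O(approve_appeal) holds, i.e. F(~approve_appeal). The claim follows.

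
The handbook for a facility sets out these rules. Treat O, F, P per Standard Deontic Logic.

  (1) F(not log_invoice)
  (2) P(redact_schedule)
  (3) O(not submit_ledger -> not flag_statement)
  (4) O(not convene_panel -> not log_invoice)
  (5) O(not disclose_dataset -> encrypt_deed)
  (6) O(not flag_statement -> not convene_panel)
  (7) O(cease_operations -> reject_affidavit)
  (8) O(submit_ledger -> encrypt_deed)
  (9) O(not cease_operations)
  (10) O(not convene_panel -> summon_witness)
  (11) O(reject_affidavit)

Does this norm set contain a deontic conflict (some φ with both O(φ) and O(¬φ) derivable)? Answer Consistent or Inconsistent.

Premise 7 is O(cease_operations -> reject_affidavit); even if O(reject_affidavit) held, inferring O(cease_operations) would be affirming the consequent — invalid.
So O(cease_operations) is not derivable, and the apparent clash with O(not cease_operations) does not arise.
A world satisfying every obligation exists (e.g. cease_operations=false, convene_panel=true, disclose_dataset=false, encrypt_deed=true, flag_statement=true, log_invoice=true, redact_schedule=false, reject_affidavit=true, submit_ledger=true, summon_witness=false); no atom is both obligatory and forbidden, so the set is consistent.

Consistent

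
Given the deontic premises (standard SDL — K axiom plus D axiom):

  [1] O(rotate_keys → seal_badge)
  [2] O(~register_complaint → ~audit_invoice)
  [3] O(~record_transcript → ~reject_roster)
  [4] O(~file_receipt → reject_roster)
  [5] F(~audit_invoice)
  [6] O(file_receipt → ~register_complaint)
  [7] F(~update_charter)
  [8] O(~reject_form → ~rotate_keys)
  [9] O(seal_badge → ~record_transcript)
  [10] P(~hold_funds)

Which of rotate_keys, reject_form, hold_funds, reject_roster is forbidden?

Premise 5, F(~audit_invoice), is equivalent to O(audit_invoice).
Premise 2 is O(~register_complaint → ~audit_invoice); contrapositively O(audit_invoice → register_complaint). Since O(audit_invoice) holds, K gives O(register_complaint).
Premise 6, O(file_receipt → ~register_complaint), contraposes to O(register_complaint → ~file_receipt); with O(register_complaint) we get O(~file_receipt).
With premise 4, O(~file_receipt → reject_roster), the K-axiom yields O(reject_roster).
Premise 3 is O(~record_transcript → ~reject_roster); contrapositively O(reject_roster → record_transcript). Since O(reject_roster) holds, K gives O(record_transcript).
Premise 9, O(seal_badge → ~record_transcript), contraposes to O(record_transcript → ~seal_badge); with O(record_transcript) we get O(~seal_badge).
Premise 1 is O(rotate_keys → seal_badge); contrapositively O(~seal_badge → ~rotate_keys). Since O(~seal_badge) holds, K gives O(~rotate_keys).
So O(~rotate_keys) holds, i.e. rotate_keys is forbidden. None of the other listed options is forbidden under the premises.

rotate_keys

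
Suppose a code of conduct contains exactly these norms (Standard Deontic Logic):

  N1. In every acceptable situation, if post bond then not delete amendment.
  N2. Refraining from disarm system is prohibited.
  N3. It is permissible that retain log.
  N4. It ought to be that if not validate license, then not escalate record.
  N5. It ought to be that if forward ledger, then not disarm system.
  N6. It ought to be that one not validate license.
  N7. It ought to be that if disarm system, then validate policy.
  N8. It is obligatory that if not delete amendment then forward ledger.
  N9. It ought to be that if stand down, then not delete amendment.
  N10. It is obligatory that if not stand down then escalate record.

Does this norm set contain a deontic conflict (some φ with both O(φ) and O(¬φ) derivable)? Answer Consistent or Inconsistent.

From premise 6 we have O(¬validate_license).
Premise 4 is O(¬validate_license → ¬escalate_record); since O(¬validate_license), deontic closure gives O(¬escalate_record).
Premise 10 is O(¬stand_down → escalate_record); contrapositively O(¬escalate_record → stand_down). Since O(¬escalate_record) holds, K gives O(stand_down).
From O(stand_down) and premise 9, O(stand_down → ¬delete_amendment), we obtain O(¬delete_amendment).
From O(¬delete_amendment) and premise 8, O(¬delete_amendment → forward_ledger), we obtain O(forward_ledger).
Premise 5 is O(forward_ledger → ¬disarm_system); since O(forward_ledger), deontic closure gives O(¬disarm_system).
However, F(¬disarm_system) at premise 2 amounts to O(disarm_system).
We now have both O(¬disarm_system) and O(disarm_system) — disarm_system is simultaneously obligatory and forbidden, violating the D-axiom.

Inconsistent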